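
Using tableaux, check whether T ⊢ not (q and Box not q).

Tableau for the negation q and Box not q:
1. q and Box not q, w0
2. q, w0
3. Box not q, w0
4. not q, w0
Accessibility: w0Rw0
Branch closes: q and not q both at w0.
All branches of the negation close; one closing branch shown above.

Valid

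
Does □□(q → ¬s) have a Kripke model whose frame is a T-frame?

1. □□(q → ¬s), w0
2. □(q → ¬s), w0
3. q → ¬s, w0
4. ¬s, w0
Accessibility: w0Rw0

Yes, satisfiable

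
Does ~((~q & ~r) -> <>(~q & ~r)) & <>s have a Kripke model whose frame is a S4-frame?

1. ~((~q & ~r) -> <>(~q & ~r)) & <>s, u
2. ~((~q & ~r) -> <>(~q & ~r)), u
3. <>s, u
4. ~q & ~r, u
5. ~<>(~q & ~r), u
6. ~q, u
7. ~r, u
8. ~(~q & ~r), u
9. r, u
Accessibility: uRu
Branch closes: r and ~r both at u.
Every branch closes; the branch above is one of them.

Unsatisfiable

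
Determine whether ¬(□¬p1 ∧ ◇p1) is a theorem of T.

Tableau for the negation □¬p1 ∧ ◇p1:
1. □¬p1 ∧ ◇p1, w0
2. □¬p1, w0
3. ◇p1, w0
4. ¬p1, w0
5. p1, w1
6. ¬p1, w1
Accessibility: w0Rw0, w0Rw1, w1Rw1
Branch closes: p1 and ¬p1 both at w1.
Every branch of the negation's tableau closes; the branch above is one of them.

Valid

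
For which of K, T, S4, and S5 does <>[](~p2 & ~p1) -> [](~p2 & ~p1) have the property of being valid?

S4-tableau for the negation ~(<>[](~p2 & ~p1) -> [](~p2 & ~p1)):
1. ~(<>[](~p2 & ~p1) -> [](~p2 & ~p1)), 0
2. <>[](~p2 & ~p1), 0
3. ~[](~p2 & ~p1), 0
4. [](~p2 & ~p1), 1
5. ~p2 & ~p1, 1
6. ~p2, 1
7. ~p1, 1
8. ~(~p2 & ~p1), 2
9. p1, 2
Accessibility: 0R0, 0R1, 0R2, 1R1, 2R2
Complete open branch: countermodel on an S4-frame, so not valid in S4, nor in K, T (the same frame is also a K-frame and a T-frame).
S5-tableau for the negation ~(<>[](~p2 & ~p1) -> [](~p2 & ~p1)):
1. ~(<>[](~p2 & ~p1) -> [](~p2 & ~p1)), 0
2. <>[](~p2 & ~p1), 0
3. ~[](~p2 & ~p1), 0
4. [](~p2 & ~p1), 1
5. ~p2 & ~p1, 0
6. ~p2, 0
7. ~p1, 0
8. ~p2 & ~p1, 1
9. ~p2, 1
10. ~p1, 1
11. ~(~p2 & ~p1), 2
12. ~p2 & ~p1, 2
13. ~p2, 2
14. ~p1, 2
15. p1, 2
Accessibility: 0R0, 0R1, 0R2, 1R0, 1R1, 1R2, 2R0, 2R1, 2R2
Branch closes: p1 and ~p1 both at 2.
Every branch closes (one shown): valid in S5.

S5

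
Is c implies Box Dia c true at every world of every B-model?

Valid

Tableau for the negation not (c implies Box Dia c):
1. not (c implies Box Dia c), 0
2. c, 0
3. not Box Dia c, 0
4. not Dia c, 1
5. not c, 0
Accessibility: 0R0, 0R1, 1R0, 1R1
Branch closes: c and not c both at 0.
All branches of the negation close; one closing branch shown above.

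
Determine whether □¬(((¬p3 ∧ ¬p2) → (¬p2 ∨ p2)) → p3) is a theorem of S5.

Tableau for the negation ¬□¬(((¬p3 ∧ ¬p2) → (¬p2 ∨ p2)) → p3):
1. ¬□¬(((¬p3 ∧ ¬p2) → (¬p2 ∨ p2)) → p3), w0
2. ((¬p3 ∧ ¬p2) → (¬p2 ∨ p2)) → p3, w1   [¬□-rule on 1: fresh world w1, w0Rw1]
3. p3, w1   [→-rule on 2 (branches; this branch)]
Accessibility: w0Rw0, w0Rw1, w1Rw0, w1Rw1
The negation has an open branch (countermodel exists).

Not valid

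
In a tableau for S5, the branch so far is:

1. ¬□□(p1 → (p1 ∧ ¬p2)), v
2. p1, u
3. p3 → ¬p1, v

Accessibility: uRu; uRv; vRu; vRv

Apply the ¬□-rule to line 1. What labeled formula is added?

a fresh world w with vRw, and ¬□(p1 → (p1 ∧ ¬p2)) at w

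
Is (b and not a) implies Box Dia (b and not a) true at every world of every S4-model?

Tableau for the negation not ((b and not a) implies Box Dia (b and not a)):
1. not ((b and not a) implies Box Dia (b and not a)), w0
2. b and not a, w0
3. not Box Dia (b and not a), w0
4. b, w0
5. not a, w0
6. not Dia (b and not a), w1
7. not (b and not a), w1
8. a, w1
Accessibility: w0Rw0, w0Rw1, w1Rw1
The negation has an open branch (countermodel exists).

Not valid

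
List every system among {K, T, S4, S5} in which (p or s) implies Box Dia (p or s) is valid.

S5

S5-tableau for the negation not ((p or s) implies Box Dia (p or s)):
1. not ((p or s) implies Box Dia (p or s)), w0
2. p or s, w0
3. not Box Dia (p or s), w0
4. s, w0
5. not Dia (p or s), w1
6. not (p or s), w0
7. not p, w0
8. not s, w0
Accessibility: w0Rw0, w0Rw1, w1Rw0, w1Rw1
Branch closes: s and not s both at w0.
Every branch closes (one shown): valid in S5.
S4-tableau for the negation not ((p or s) implies Box Dia (p or s)):
1. not ((p or s) implies Box Dia (p or s)), w0
2. p or s, w0
3. not Box Dia (p or s), w0
4. s, w0
5. not Dia (p or s), w1
6. not (p or s), w1
7. not p, w1
8. not s, w1
Accessibility: w0Rw0, w0Rw1, w1Rw1
Complete open branch: countermodel on an S4-frame, so not valid in S4, nor in K, T (the same frame is also a K-frame and a T-frame).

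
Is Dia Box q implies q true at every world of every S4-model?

Tableau for the negation not (Dia Box q implies q):
1. not (Dia Box q implies q), 0
2. Dia Box q, 0   [neg-implies-rule on 1]
3. not q, 0   [neg-implies-rule on 1]
4. Box q, 1   [Dia-rule on 2: fresh world 1, 0R1]
5. q, 1   [Box-rule on 4 via 1R1]
Accessibility: 0R0, 0R1, 1R1
The negation has an open branch (countermodel exists).

Invalid (countermodel exists)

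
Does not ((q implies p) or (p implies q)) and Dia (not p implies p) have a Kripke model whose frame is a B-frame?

1. not ((q implies p) or (p implies q)) and Dia (not p implies p), 0
2. not ((q implies p) or (p implies q)), 0
3. Dia (not p implies p), 0
4. not (q implies p), 0
5. not (p implies q), 0
6. q, 0
7. not p, 0
8. p, 0
9. not q, 0
Accessibility: 0R0
Branch closes: p and not p both at 0.
Every branch closes; the branch above is one of them.

Unsatisfiable (every branch closes)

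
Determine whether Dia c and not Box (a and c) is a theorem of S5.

Invalid (countermodel exists)

Tableau for the negation not (Dia c and not Box (a and c)):
1. not (Dia c and not Box (a and c)), u
2. Box (a and c), u   [neg-and-rule on 1 (branches; this branch)]
3. a and c, u   [Box-rule on 2 via uRu]
4. a, u   [and-rule on 3]
5. c, u   [and-rule on 3]
Accessibility: uRu
The negation has an open branch (countermodel exists).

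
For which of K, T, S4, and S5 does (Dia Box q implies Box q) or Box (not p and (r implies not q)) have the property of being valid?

S5

S4-tableau for the negation not ((Dia Box q implies Box q) or Box (not p and (r implies not q))):
1. not ((Dia Box q implies Box q) or Box (not p and (r implies not q))), w0
2. not (Dia Box q implies Box q), w0   [neg-or-rule on 1]
3. not Box (not p and (r implies not q)), w0   [neg-or-rule on 1]
4. Dia Box q, w0   [neg-implies-rule on 2]
5. not Box q, w0   [neg-implies-rule on 2]
6. not (not p and (r implies not q)), w1   [neg-Box-rule on 3: fresh world w1, w0Rw1]
7. not (r implies not q), w1   [neg-and-rule on 6 (branches; this branch)]
8. r, w1   [neg-implies-rule on 7]
9. q, w1   [neg-implies-rule on 7]
10. Box q, w2   [Dia-rule on 4: fresh world w2, w0Rw2]
11. q, w2   [Box-rule on 10 via w2Rw2]
12. not q, w3   [neg-Box-rule on 5: fresh world w3, w0Rw3]
Accessibility: w0Rw0, w0Rw1, w0Rw2, w0Rw3, w1Rw1, w2Rw2, w3Rw3
Complete open branch: countermodel on an S4-frame, so not valid in S4, nor in K, T (the same frame is also a K-frame and a T-frame).
S5-tableau for the negation not ((Dia Box q implies Box q) or Box (not p and (r implies not q))):
1. not ((Dia Box q implies Box q) or Box (not p and (r implies not q))), w0
2. not (Dia Box q implies Box q), w0   [neg-or-rule on 1]
3. not Box (not p and (r implies not q)), w0   [neg-or-rule on 1]
4. Dia Box q, w0   [neg-implies-rule on 2]
5. not Box q, w0   [neg-implies-rule on 2]
6. not (not p and (r implies not q)), w1   [neg-Box-rule on 3: fresh world w1, w0Rw1]
7. not (r implies not q), w1   [neg-and-rule on 6 (branches; this branch)]
8. r, w1   [neg-implies-rule on 7]
9. q, w1   [neg-implies-rule on 7]
10. Box q, w2   [Dia-rule on 4: fresh world w2, w0Rw2]
11. q, w0   [Box-rule on 10 via w2Rw0]
12. q, w2   [Box-rule on 10 via w2Rw2]
13. not q, w3   [neg-Box-rule on 5: fresh world w3, w0Rw3]
14. q, w3   [Box-rule on 10 via w2Rw3]
Accessibility: w0Rw0, w0Rw1, w0Rw2, w0Rw3, w1Rw0, w1Rw1, w1Rw2, w1Rw3, w2Rw0, w2Rw1, w2Rw2, w2Rw3, w3Rw0, w3Rw1, w3Rw2, w3Rw3
Branch closes: q and not q both at w3.
Every branch closes (one shown): valid in S5.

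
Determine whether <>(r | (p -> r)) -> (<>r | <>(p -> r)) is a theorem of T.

Tableau for the negation ~(<>(r | (p -> r)) -> (<>r | <>(p -> r))):
1. ~(<>(r | (p -> r)) -> (<>r | <>(p -> r))), u
2. <>(r | (p -> r)), u
3. ~(<>r | <>(p -> r)), u
4. ~<>r, u
5. ~<>(p -> r), u
6. ~r, u
7. ~(p -> r), u
8. p, u
9. r | (p -> r), v
10. ~r, v
11. ~(p -> r), v
12. p, v
13. p -> r, v
14. r, v
Accessibility: uRu, uRv, vRv
Branch closes: r and ~r both at v.
All branches of the negation close; one closing branch shown above.

Yes, valid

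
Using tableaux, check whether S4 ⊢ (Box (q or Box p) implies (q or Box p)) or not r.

Yes, valid

Tableau for the negation not ((Box (q or Box p) implies (q or Box p)) or not r):
1. not ((Box (q or Box p) implies (q or Box p)) or not r), 0
2. not (Box (q or Box p) implies (q or Box p)), 0   [neg-or-rule on 1]
3. r, 0   [neg-or-rule on 1]
4. Box (q or Box p), 0   [neg-implies-rule on 2]
5. not (q or Box p), 0   [neg-implies-rule on 2]
6. not q, 0   [neg-or-rule on 5]
7. not Box p, 0   [neg-or-rule on 5]
8. q or Box p, 0   [Box-rule on 4 via 0R0]
9. Box p, 0   [or-rule on 8 (branches; this branch)]
10. p, 0   [Box-rule on 9 via 0R0]
11. not p, 1   [neg-Box-rule on 7: fresh world 1, 0R1]
12. q or Box p, 1   [Box-rule on 4 via 0R1]
13. p, 1   [Box-rule on 9 via 0R1]
Accessibility: 0R0, 0R1, 1R1
Branch closes: p and not p both at 1.
Every branch of the negation's tableau closes; the branch above is one of them.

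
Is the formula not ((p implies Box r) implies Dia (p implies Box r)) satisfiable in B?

1. not ((p implies Box r) implies Dia (p implies Box r)), w0
2. p implies Box r, w0
3. not Dia (p implies Box r), w0
4. not (p implies Box r), w0
5. p, w0
6. not Box r, w0
7. Box r, w0
8. r, w0
9. not r, w1
10. not (p implies Box r), w1
11. p, w1
12. not Box r, w1
13. r, w1
Accessibility: w0Rw0, w0Rw1, w1Rw0, w1Rw1
Branch closes: r and not r both at w1.
Every branch closes; the branch above is one of them.

Unsatisfiable (every branch closes)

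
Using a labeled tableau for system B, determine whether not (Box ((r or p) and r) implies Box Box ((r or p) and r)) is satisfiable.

Satisfiable (open branch found)

1. not (Box ((r or p) and r) implies Box Box ((r or p) and r)), u
2. Box ((r or p) and r), u
3. not Box Box ((r or p) and r), u
4. (r or p) and r, u
5. r or p, u
6. r, u
7. p, u
8. not Box ((r or p) and r), v
9. (r or p) and r, v
10. r or p, v
11. r, v
12. p, v
13. not ((r or p) and r), w
14. not r, w
Accessibility: uRu, uRv, vRu, vRv, vRw, wRv, wRw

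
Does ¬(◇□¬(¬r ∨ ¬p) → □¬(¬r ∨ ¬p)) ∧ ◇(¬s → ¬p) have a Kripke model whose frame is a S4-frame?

1. ¬(◇□¬(¬r ∨ ¬p) → □¬(¬r ∨ ¬p)) ∧ ◇(¬s → ¬p), u
2. ¬(◇□¬(¬r ∨ ¬p) → □¬(¬r ∨ ¬p)), u   [∧-rule on 1]
3. ◇(¬s → ¬p), u   [∧-rule on 1]
4. ◇□¬(¬r ∨ ¬p), u   [¬→-rule on 2]
5. ¬□¬(¬r ∨ ¬p), u   [¬→-rule on 2]
6. ¬s → ¬p, v   [◇-rule on 3: fresh world v, uRv]
7. ¬p, v   [→-rule on 6 (branches; this branch)]
8. □¬(¬r ∨ ¬p), w   [◇-rule on 4: fresh world w, uRw]
9. ¬(¬r ∨ ¬p), w   [□-rule on 8 via wRw]
10. r, w   [¬∨-rule on 9]
11. p, w   [¬∨-rule on 9]
12. ¬r ∨ ¬p, x   [¬□-rule on 5: fresh world x, uRx]
13. ¬p, x   [∨-rule on 12 (branches; this branch)]
Accessibility: uRu, uRv, uRw, uRx, vRv, wRw, xRx

Yes, satisfiable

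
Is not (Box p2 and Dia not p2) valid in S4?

Valid

Tableau for the negation Box p2 and Dia not p2:
1. Box p2 and Dia not p2, 0
2. Box p2, 0
3. Dia not p2, 0
4. p2, 0
5. not p2, 1
6. p2, 1
Accessibility: 0R0, 0R1, 1R1
Branch closes: p2 and not p2 both at 1.
All branches of the negation close; one closing branch shown above.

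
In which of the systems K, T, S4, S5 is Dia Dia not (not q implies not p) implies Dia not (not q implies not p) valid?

S4-tableau for the negation not (Dia Dia not (not q implies not p) implies Dia not (not q implies not p)):
1. not (Dia Dia not (not q implies not p) implies Dia not (not q implies not p)), u
2. Dia Dia not (not q implies not p), u
3. not Dia not (not q implies not p), u
4. not q implies not p, u
5. not p, u
6. Dia not (not q implies not p), v
7. not q implies not p, v
8. not p, v
9. not (not q implies not p), w
10. not q, w
11. p, w
12. not q implies not p, w
13. not p, w
Accessibility: uRu, uRv, uRw, vRv, vRw, wRw
Branch closes: p and not p both at w.
Every branch closes (one shown): valid in S4, hence also in S5 (every theorem of S4 is a theorem of S5).
T-tableau for the negation not (Dia Dia not (not q implies not p) implies Dia not (not q implies not p)):
1. not (Dia Dia not (not q implies not p) implies Dia not (not q implies not p)), u
2. Dia Dia not (not q implies not p), u
3. not Dia not (not q implies not p), u
4. not q implies not p, u
5. not p, u
6. Dia not (not q implies not p), v
7. not q implies not p, v
8. not p, v
9. not (not q implies not p), w
10. not q, w
11. p, w
Accessibility: uRu, uRv, vRv, vRw, wRw
Complete open branch: countermodel on a T-frame, so not valid in T, nor in K (the same frame is also a K-frame).

S4, S5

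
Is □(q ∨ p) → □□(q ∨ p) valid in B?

No, not valid

Tableau for the negation ¬(□(q ∨ p) → □□(q ∨ p)):
1. ¬(□(q ∨ p) → □□(q ∨ p)), w0
2. □(q ∨ p), w0
3. ¬□□(q ∨ p), w0
4. q ∨ p, w0
5. p, w0
6. ¬□(q ∨ p), w1
7. q ∨ p, w1
8. p, w1
9. ¬(q ∨ p), w2
10. ¬q, w2
11. ¬p, w2
Accessibility: w0Rw0, w0Rw1, w1Rw0, w1Rw1, w1Rw2, w2Rw1, w2Rw2
The negation has an open branch (countermodel exists).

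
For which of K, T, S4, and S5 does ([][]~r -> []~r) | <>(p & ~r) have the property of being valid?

K-tableau for the negation ~(([][]~r -> []~r) | <>(p & ~r)):
1. ~(([][]~r -> []~r) | <>(p & ~r)), 0
2. ~([][]~r -> []~r), 0
3. ~<>(p & ~r), 0
4. [][]~r, 0
5. ~[]~r, 0
6. r, 1
7. ~(p & ~r), 1
8. []~r, 1
Accessibility: 0R1
Complete open branch: countermodel on a K-frame, so not valid in K.
T-tableau for the negation ~(([][]~r -> []~r) | <>(p & ~r)):
1. ~(([][]~r -> []~r) | <>(p & ~r)), 0
2. ~([][]~r -> []~r), 0
3. ~<>(p & ~r), 0
4. [][]~r, 0
5. ~[]~r, 0
6. ~(p & ~r), 0
7. []~r, 0
8. ~r, 0
9. ~p, 0
10. r, 1
11. ~(p & ~r), 1
12. []~r, 1
13. ~r, 1
Accessibility: 0R0, 0R1, 1R1
Branch closes: r and ~r both at 1.
Every branch closes (one shown): valid in T, hence also in S4, S5 (every theorem of T is a theorem of S4 and S5).

T, S4, S5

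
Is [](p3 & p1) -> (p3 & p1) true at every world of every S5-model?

Tableau for the negation ~([](p3 & p1) -> (p3 & p1)):
1. ~([](p3 & p1) -> (p3 & p1)), w0
2. [](p3 & p1), w0   [~->-rule on 1]
3. ~(p3 & p1), w0   [~->-rule on 1]
4. p3 & p1, w0   [[]-rule on 2 via w0Rw0]
5. p3, w0   [&-rule on 4]
6. p1, w0   [&-rule on 4]
7. ~p1, w0   [~&-rule on 3 (branches; this branch)]
Accessibility: w0Rw0
Branch closes: p1 and ~p1 both at w0.
Every branch of the negation's tableau closes; the branch above is one of them.

Valid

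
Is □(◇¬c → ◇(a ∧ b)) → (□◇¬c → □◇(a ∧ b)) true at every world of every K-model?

Tableau for the negation ¬(□(◇¬c → ◇(a ∧ b)) → (□◇¬c → □◇(a ∧ b))):
1. ¬(□(◇¬c → ◇(a ∧ b)) → (□◇¬c → □◇(a ∧ b))), u
2. □(◇¬c → ◇(a ∧ b)), u
3. ¬(□◇¬c → □◇(a ∧ b)), u
4. □◇¬c, u
5. ¬□◇(a ∧ b), u
6. ¬◇(a ∧ b), v
7. ◇¬c → ◇(a ∧ b), v
8. ◇¬c, v
9. ◇(a ∧ b), v
10. ¬c, w
11. ¬(a ∧ b), w
12. ¬b, w
13. a ∧ b, x
14. a, x
15. b, x
16. ¬(a ∧ b), x
17. ¬b, x
Accessibility: uRv, vRw, vRx
Branch closes: b and ¬b both at x.
Every branch of the negation's tableau closes; the branch above is one of them.

Yes, valid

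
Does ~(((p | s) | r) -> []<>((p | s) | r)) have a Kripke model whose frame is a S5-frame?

1. ~(((p | s) | r) -> []<>((p | s) | r)), 0
2. (p | s) | r, 0
3. ~[]<>((p | s) | r), 0
4. p | s, 0
5. s, 0
6. ~<>((p | s) | r), 1
7. ~((p | s) | r), 0
8. ~(p | s), 0
9. ~r, 0
10. ~p, 0
11. ~s, 0
Accessibility: 0R0, 0R1, 1R0, 1R1
Branch closes: s and ~s both at 0.
Every branch closes; the branch above is one of them.

Unsatisfiable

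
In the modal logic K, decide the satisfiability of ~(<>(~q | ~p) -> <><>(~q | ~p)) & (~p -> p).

1. ~(<>(~q | ~p) -> <><>(~q | ~p)) & (~p -> p), 0
2. ~(<>(~q | ~p) -> <><>(~q | ~p)), 0
3. ~p -> p, 0
4. <>(~q | ~p), 0
5. ~<><>(~q | ~p), 0
6. p, 0
7. ~q | ~p, 1
8. ~<>(~q | ~p), 1
9. ~p, 1
Accessibility: 0R1

Satisfiable (open branch found)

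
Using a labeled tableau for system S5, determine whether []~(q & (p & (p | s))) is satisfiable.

1. []~(q & (p & (p | s))), 0
2. ~(q & (p & (p | s))), 0
3. ~(p & (p | s)), 0
4. ~(p | s), 0
5. ~p, 0
6. ~s, 0
Accessibility: 0R0

Satisfiable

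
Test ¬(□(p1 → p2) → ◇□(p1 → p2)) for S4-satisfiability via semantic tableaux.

No, unsatisfiable

1. ¬(□(p1 → p2) → ◇□(p1 → p2)), u
2. □(p1 → p2), u
3. ¬◇□(p1 → p2), u
4. p1 → p2, u
5. ¬□(p1 → p2), u
6. p2, u
7. ¬(p1 → p2), v
8. p1, v
9. ¬p2, v
10. p1 → p2, v
11. ¬□(p1 → p2), v
12. p2, v
Accessibility: uRu, uRv, vRv
Branch closes: p2 and ¬p2 both at v.
All branches of the tableau close; one closing branch shown above.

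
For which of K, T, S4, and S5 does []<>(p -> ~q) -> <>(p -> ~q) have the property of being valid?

T-tableau for the negation ~([]<>(p -> ~q) -> <>(p -> ~q)):
1. ~([]<>(p -> ~q) -> <>(p -> ~q)), 0
2. []<>(p -> ~q), 0
3. ~<>(p -> ~q), 0
4. <>(p -> ~q), 0
5. ~(p -> ~q), 0
6. p, 0
7. q, 0
8. p -> ~q, 1
9. <>(p -> ~q), 1
10. ~(p -> ~q), 1
11. p, 1
12. q, 1
13. ~q, 1
Accessibility: 0R0, 0R1, 1R1
Branch closes: q and ~q both at 1.
Every branch closes (one shown): valid in T, hence also in S4, S5 (every theorem of T is a theorem of S4 and S5).
K-tableau for the negation ~([]<>(p -> ~q) -> <>(p -> ~q)):
1. ~([]<>(p -> ~q) -> <>(p -> ~q)), 0
2. []<>(p -> ~q), 0
3. ~<>(p -> ~q), 0
Complete open branch: countermodel on a K-frame, so not valid in K.

T, S4, S5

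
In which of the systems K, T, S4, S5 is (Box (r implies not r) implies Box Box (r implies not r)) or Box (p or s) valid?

S4, S5

S4-tableau for the negation not ((Box (r implies not r) implies Box Box (r implies not r)) or Box (p or s)):
1. not ((Box (r implies not r) implies Box Box (r implies not r)) or Box (p or s)), 0
2. not (Box (r implies not r) implies Box Box (r implies not r)), 0   [neg-or-rule on 1]
3. not Box (p or s), 0   [neg-or-rule on 1]
4. Box (r implies not r), 0   [neg-implies-rule on 2]
5. not Box Box (r implies not r), 0   [neg-implies-rule on 2]
6. r implies not r, 0   [Box-rule on 4 via 0R0]
7. not r, 0   [implies-rule on 6 (branches; this branch)]
8. not (p or s), 1   [neg-Box-rule on 3: fresh world 1, 0R1]
9. not p, 1   [neg-or-rule on 8]
10. not s, 1   [neg-or-rule on 8]
11. r implies not r, 1   [Box-rule on 4 via 0R1]
12. not r, 1   [implies-rule on 11 (branches; this branch)]
13. not Box (r implies not r), 2   [neg-Box-rule on 5: fresh world 2, 0R2]
14. r implies not r, 2   [Box-rule on 4 via 0R2]
15. not r, 2   [implies-rule on 14 (branches; this branch)]
16. not (r implies not r), 3   [neg-Box-rule on 13: fresh world 3, 2R3]
17. r, 3   [neg-implies-rule on 16]
18. r implies not r, 3   [Box-rule on 4 via 0R3]
19. not r, 3   [implies-rule on 18 (branches; this branch)]
Accessibility: 0R0, 0R1, 0R2, 0R3, 1R1, 2R2, 2R3, 3R3
Branch closes: r and not r both at 3.
Every branch closes (one shown): valid in S4, hence also in S5 (every theorem of S4 is a theorem of S5).
T-tableau for the negation not ((Box (r implies not r) implies Box Box (r implies not r)) or Box (p or s)):
1. not ((Box (r implies not r) implies Box Box (r implies not r)) or Box (p or s)), 0
2. not (Box (r implies not r) implies Box Box (r implies not r)), 0   [neg-or-rule on 1]
3. not Box (p or s), 0   [neg-or-rule on 1]
4. Box (r implies not r), 0   [neg-implies-rule on 2]
5. not Box Box (r implies not r), 0   [neg-implies-rule on 2]
6. r implies not r, 0   [Box-rule on 4 via 0R0]
7. not r, 0   [implies-rule on 6 (branches; this branch)]
8. not (p or s), 1   [neg-Box-rule on 3: fresh world 1, 0R1]
9. not p, 1   [neg-or-rule on 8]
10. not s, 1   [neg-or-rule on 8]
11. r implies not r, 1   [Box-rule on 4 via 0R1]
12. not r, 1   [implies-rule on 11 (branches; this branch)]
13. not Box (r implies not r), 2   [neg-Box-rule on 5: fresh world 2, 0R2]
14. r implies not r, 2   [Box-rule on 4 via 0R2]
15. not r, 2   [implies-rule on 14 (branches; this branch)]
16. not (r implies not r), 3   [neg-Box-rule on 13: fresh world 3, 2R3]
17. r, 3   [neg-implies-rule on 16]
Accessibility: 0R0, 0R1, 0R2, 1R1, 2R2, 2R3, 3R3
Complete open branch: countermodel on a T-frame, so not valid in T, nor in K (the same frame is also a K-frame).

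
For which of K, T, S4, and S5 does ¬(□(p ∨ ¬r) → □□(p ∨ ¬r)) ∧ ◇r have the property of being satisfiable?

S4-tableau for the formula:
1. ¬(□(p ∨ ¬r) → □□(p ∨ ¬r)) ∧ ◇r, w0
2. ¬(□(p ∨ ¬r) → □□(p ∨ ¬r)), w0
3. ◇r, w0
4. □(p ∨ ¬r), w0
5. ¬□□(p ∨ ¬r), w0
6. p ∨ ¬r, w0
7. ¬r, w0
8. r, w1
9. p ∨ ¬r, w1
10. p, w1
11. ¬□(p ∨ ¬r), w2
12. p ∨ ¬r, w2
13. ¬r, w2
14. ¬(p ∨ ¬r), w3
15. ¬p, w3
16. r, w3
17. p ∨ ¬r, w3
18. ¬r, w3
Accessibility: w0Rw0, w0Rw1, w0Rw2, w0Rw3, w1Rw1, w2Rw2, w2Rw3, w3Rw3
Branch closes: r and ¬r both at w3.
Every branch closes (one shown): unsatisfiable in S4, hence also in S5 (every S5-frame is an S4-frame).
T-tableau for the formula:
1. ¬(□(p ∨ ¬r) → □□(p ∨ ¬r)) ∧ ◇r, w0
2. ¬(□(p ∨ ¬r) → □□(p ∨ ¬r)), w0
3. ◇r, w0
4. □(p ∨ ¬r), w0
5. ¬□□(p ∨ ¬r), w0
6. p ∨ ¬r, w0
7. ¬r, w0
8. r, w1
9. p ∨ ¬r, w1
10. p, w1
11. ¬□(p ∨ ¬r), w2
12. p ∨ ¬r, w2
13. ¬r, w2
14. ¬(p ∨ ¬r), w3
15. ¬p, w3
16. r, w3
Accessibility: w0Rw0, w0Rw1, w0Rw2, w1Rw1, w2Rw2, w2Rw3, w3Rw3
Complete open branch: satisfiable in T, hence also in K (this T-model is also a K-model).

K, T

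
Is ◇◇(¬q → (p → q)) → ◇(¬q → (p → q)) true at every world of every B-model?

Invalid (countermodel exists)

Tableau for the negation ¬(◇◇(¬q → (p → q)) → ◇(¬q → (p → q))):
1. ¬(◇◇(¬q → (p → q)) → ◇(¬q → (p → q))), u
2. ◇◇(¬q → (p → q)), u   [¬→-rule on 1]
3. ¬◇(¬q → (p → q)), u   [¬→-rule on 1]
4. ¬(¬q → (p → q)), u   [¬◇-rule on 3 via uRu]
5. ¬q, u   [¬→-rule on 4]
6. ¬(p → q), u   [¬→-rule on 4]
7. p, u   [¬→-rule on 6]
8. ◇(¬q → (p → q)), v   [◇-rule on 2: fresh world v, uRv]
9. ¬(¬q → (p → q)), v   [¬◇-rule on 3 via uRv]
10. ¬q, v   [¬→-rule on 9]
11. ¬(p → q), v   [¬→-rule on 9]
12. p, v   [¬→-rule on 11]
13. ¬q → (p → q), w   [◇-rule on 8: fresh world w, vRw]
14. p → q, w   [→-rule on 13 (branches; this branch)]
15. q, w   [→-rule on 14 (branches; this branch)]
Accessibility: uRu, uRv, vRu, vRv, vRw, wRv, wRw
The negation has an open branch (countermodel exists).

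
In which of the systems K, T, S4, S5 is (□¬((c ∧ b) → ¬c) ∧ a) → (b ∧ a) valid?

T-tableau for the negation ¬((□¬((c ∧ b) → ¬c) ∧ a) → (b ∧ a)):
1. ¬((□¬((c ∧ b) → ¬c) ∧ a) → (b ∧ a)), 0
2. □¬((c ∧ b) → ¬c) ∧ a, 0   [¬→-rule on 1]
3. ¬(b ∧ a), 0   [¬→-rule on 1]
4. □¬((c ∧ b) → ¬c), 0   [∧-rule on 2]
5. a, 0   [∧-rule on 2]
6. ¬((c ∧ b) → ¬c), 0   [□-rule on 4 via 0R0]
7. c ∧ b, 0   [¬→-rule on 6]
8. c, 0   [¬→-rule on 6]
9. b, 0   [∧-rule on 7]
10. ¬a, 0   [¬∧-rule on 3 (branches; this branch)]
Accessibility: 0R0
Branch closes: a and ¬a both at 0.
Every branch closes (one shown): valid in T, hence also in S4, S5 (every theorem of T is a theorem of S4 and S5).
K-tableau for the negation ¬((□¬((c ∧ b) → ¬c) ∧ a) → (b ∧ a)):
1. ¬((□¬((c ∧ b) → ¬c) ∧ a) → (b ∧ a)), 0
2. □¬((c ∧ b) → ¬c) ∧ a, 0   [¬→-rule on 1]
3. ¬(b ∧ a), 0   [¬→-rule on 1]
4. □¬((c ∧ b) → ¬c), 0   [∧-rule on 2]
5. a, 0   [∧-rule on 2]
6. ¬b, 0   [¬∧-rule on 3 (branches; this branch)]
Complete open branch: countermodel on a K-frame, so not valid in K.

T, S4, S5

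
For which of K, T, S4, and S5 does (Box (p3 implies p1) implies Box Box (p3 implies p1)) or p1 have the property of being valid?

S4, S5

S4-tableau for the negation not ((Box (p3 implies p1) implies Box Box (p3 implies p1)) or p1):
1. not ((Box (p3 implies p1) implies Box Box (p3 implies p1)) or p1), u
2. not (Box (p3 implies p1) implies Box Box (p3 implies p1)), u
3. not p1, u
4. Box (p3 implies p1), u
5. not Box Box (p3 implies p1), u
6. p3 implies p1, u
7. not p3, u
8. not Box (p3 implies p1), v
9. p3 implies p1, v
10. p1, v
11. not (p3 implies p1), w
12. p3, w
13. not p1, w
14. p3 implies p1, w
15. p1, w
Accessibility: uRu, uRv, uRw, vRv, vRw, wRw
Branch closes: p1 and not p1 both at w.
Every branch closes (one shown): valid in S4, hence also in S5 (every theorem of S4 is a theorem of S5).
T-tableau for the negation not ((Box (p3 implies p1) implies Box Box (p3 implies p1)) or p1):
1. not ((Box (p3 implies p1) implies Box Box (p3 implies p1)) or p1), u
2. not (Box (p3 implies p1) implies Box Box (p3 implies p1)), u
3. not p1, u
4. Box (p3 implies p1), u
5. not Box Box (p3 implies p1), u
6. p3 implies p1, u
7. not p3, u
8. not Box (p3 implies p1), v
9. p3 implies p1, v
10. p1, v
11. not (p3 implies p1), w
12. p3, w
13. not p1, w
Accessibility: uRu, uRv, vRv, vRw, wRw
Complete open branch: countermodel on a T-frame, so not valid in T, nor in K (the same frame is also a K-frame).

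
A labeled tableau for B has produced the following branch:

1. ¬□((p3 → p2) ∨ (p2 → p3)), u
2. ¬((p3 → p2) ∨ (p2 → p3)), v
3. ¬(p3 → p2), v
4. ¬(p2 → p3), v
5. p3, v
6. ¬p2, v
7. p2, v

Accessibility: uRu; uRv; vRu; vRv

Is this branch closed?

Both p2 and ¬p2 appear at v.

Yes, closed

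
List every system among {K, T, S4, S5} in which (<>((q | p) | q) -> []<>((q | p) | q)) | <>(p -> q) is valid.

T-tableau for the negation ~((<>((q | p) | q) -> []<>((q | p) | q)) | <>(p -> q)):
1. ~((<>((q | p) | q) -> []<>((q | p) | q)) | <>(p -> q)), u
2. ~(<>((q | p) | q) -> []<>((q | p) | q)), u   [~|-rule on 1]
3. ~<>(p -> q), u   [~|-rule on 1]
4. <>((q | p) | q), u   [~->-rule on 2]
5. ~[]<>((q | p) | q), u   [~->-rule on 2]
6. ~(p -> q), u   [~<>-rule on 3 via uRu]
7. p, u   [~->-rule on 6]
8. ~q, u   [~->-rule on 6]
9. (q | p) | q, v   [<>-rule on 4: fresh world v, uRv]
10. ~(p -> q), v   [~<>-rule on 3 via uRv]
11. p, v   [~->-rule on 10]
12. ~q, v   [~->-rule on 10]
13. q | p, v   [|-rule on 9 (branches; this branch)]
14. ~<>((q | p) | q), w   [~[]-rule on 5: fresh world w, uRw]
15. ~(p -> q), w   [~<>-rule on 3 via uRw]
16. p, w   [~->-rule on 15]
17. ~q, w   [~->-rule on 15]
18. ~((q | p) | q), w   [~<>-rule on 14 via wRw]
19. ~(q | p), w   [~|-rule on 18]
20. ~p, w   [~|-rule on 19]
Accessibility: uRu, uRv, uRw, vRv, wRw
Branch closes: p and ~p both at w.
Every branch closes (one shown): valid in T, hence also in S4, S5 (every theorem of T is a theorem of S4 and S5).
K-tableau for the negation ~((<>((q | p) | q) -> []<>((q | p) | q)) | <>(p -> q)):
1. ~((<>((q | p) | q) -> []<>((q | p) | q)) | <>(p -> q)), u
2. ~(<>((q | p) | q) -> []<>((q | p) | q)), u   [~|-rule on 1]
3. ~<>(p -> q), u   [~|-rule on 1]
4. <>((q | p) | q), u   [~->-rule on 2]
5. ~[]<>((q | p) | q), u   [~->-rule on 2]
6. (q | p) | q, v   [<>-rule on 4: fresh world v, uRv]
7. ~(p -> q), v   [~<>-rule on 3 via uRv]
8. p, v   [~->-rule on 7]
9. ~q, v   [~->-rule on 7]
10. q | p, v   [|-rule on 6 (branches; this branch)]
11. ~<>((q | p) | q), w   [~[]-rule on 5: fresh world w, uRw]
12. ~(p -> q), w   [~<>-rule on 3 via uRw]
13. p, w   [~->-rule on 12]
14. ~q, w   [~->-rule on 12]
Accessibility: uRv, uRw
Complete open branch: countermodel on a K-frame, so not valid in K.

T, S4, S5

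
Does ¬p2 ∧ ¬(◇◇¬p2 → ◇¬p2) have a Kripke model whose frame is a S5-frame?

No, unsatisfiable

1. ¬p2 ∧ ¬(◇◇¬p2 → ◇¬p2), 0
2. ¬p2, 0
3. ¬(◇◇¬p2 → ◇¬p2), 0
4. ◇◇¬p2, 0
5. ¬◇¬p2, 0
6. p2, 0
Accessibility: 0R0
Branch closes: p2 and ¬p2 both at 0.
Every branch closes; the branch above is one of them.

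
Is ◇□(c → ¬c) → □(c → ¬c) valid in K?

Tableau for the negation ¬(◇□(c → ¬c) → □(c → ¬c)):
1. ¬(◇□(c → ¬c) → □(c → ¬c)), u
2. ◇□(c → ¬c), u
3. ¬□(c → ¬c), u
4. □(c → ¬c), v
5. ¬(c → ¬c), w
6. c, w
Accessibility: uRv, uRw
The negation has an open branch (countermodel exists).

Invalid (countermodel exists)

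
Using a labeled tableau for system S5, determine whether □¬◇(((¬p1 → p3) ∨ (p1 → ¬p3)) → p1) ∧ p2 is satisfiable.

Yes, satisfiable

1. □¬◇(((¬p1 → p3) ∨ (p1 → ¬p3)) → p1) ∧ p2, 0
2. □¬◇(((¬p1 → p3) ∨ (p1 → ¬p3)) → p1), 0   [∧-rule on 1]
3. p2, 0   [∧-rule on 1]
4. ¬◇(((¬p1 → p3) ∨ (p1 → ¬p3)) → p1), 0   [□-rule on 2 via 0R0]
5. ¬(((¬p1 → p3) ∨ (p1 → ¬p3)) → p1), 0   [¬◇-rule on 4 via 0R0]
6. (¬p1 → p3) ∨ (p1 → ¬p3), 0   [¬→-rule on 5]
7. ¬p1, 0   [¬→-rule on 5]
8. p1 → ¬p3, 0   [∨-rule on 6 (branches; this branch)]
9. ¬p3, 0   [→-rule on 8 (branches; this branch)]
Accessibility: 0R0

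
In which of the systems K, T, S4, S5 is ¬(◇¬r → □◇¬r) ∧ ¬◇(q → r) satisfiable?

K

T-tableau for the formula:
1. ¬(◇¬r → □◇¬r) ∧ ¬◇(q → r), 0
2. ¬(◇¬r → □◇¬r), 0
3. ¬◇(q → r), 0
4. ◇¬r, 0
5. ¬□◇¬r, 0
6. ¬(q → r), 0
7. q, 0
8. ¬r, 0
9. ¬r, 1
10. ¬(q → r), 1
11. q, 1
12. ¬◇¬r, 2
13. ¬(q → r), 2
14. q, 2
15. ¬r, 2
16. r, 2
Accessibility: 0R0, 0R1, 0R2, 1R1, 2R2
Branch closes: r and ¬r both at 2.
Every branch closes (one shown): unsatisfiable in T, hence also in S4, S5 (every S4/S5-frame is a T-frame).
K-tableau for the formula:
1. ¬(◇¬r → □◇¬r) ∧ ¬◇(q → r), 0
2. ¬(◇¬r → □◇¬r), 0
3. ¬◇(q → r), 0
4. ◇¬r, 0
5. ¬□◇¬r, 0
6. ¬r, 1
7. ¬(q → r), 1
8. q, 1
9. ¬◇¬r, 2
10. ¬(q → r), 2
11. q, 2
12. ¬r, 2
Accessibility: 0R1, 0R2
Complete open branch: satisfiable in K.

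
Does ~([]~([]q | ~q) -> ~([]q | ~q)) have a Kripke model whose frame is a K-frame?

Yes, satisfiable

1. ~([]~([]q | ~q) -> ~([]q | ~q)), 0
2. []~([]q | ~q), 0
3. []q | ~q, 0
4. ~q, 0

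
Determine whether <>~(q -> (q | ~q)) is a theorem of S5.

Tableau for the negation ~<>~(q -> (q | ~q)):
1. ~<>~(q -> (q | ~q)), w0
2. q -> (q | ~q), w0   [~<>-rule on 1 via w0Rw0]
3. q | ~q, w0   [->-rule on 2 (branches; this branch)]
4. ~q, w0   [|-rule on 3 (branches; this branch)]
Accessibility: w0Rw0
The negation has an open branch (countermodel exists).

No, not valid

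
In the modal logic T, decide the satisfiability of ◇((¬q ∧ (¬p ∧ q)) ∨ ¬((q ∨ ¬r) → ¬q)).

Satisfiable (open branch found)

1. ◇((¬q ∧ (¬p ∧ q)) ∨ ¬((q ∨ ¬r) → ¬q)), 0
2. (¬q ∧ (¬p ∧ q)) ∨ ¬((q ∨ ¬r) → ¬q), 1
3. ¬((q ∨ ¬r) → ¬q), 1
4. q ∨ ¬r, 1
5. q, 1
6. ¬r, 1
Accessibility: 0R0, 0R1, 1R1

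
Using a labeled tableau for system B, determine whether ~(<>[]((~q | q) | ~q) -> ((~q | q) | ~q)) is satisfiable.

1. ~(<>[]((~q | q) | ~q) -> ((~q | q) | ~q)), u
2. <>[]((~q | q) | ~q), u
3. ~((~q | q) | ~q), u
4. ~(~q | q), u
5. q, u
6. ~q, u
Accessibility: uRu
Branch closes: q and ~q both at u.
Every branch closes; the branch above is one of them.

Unsatisfiable (every branch closes)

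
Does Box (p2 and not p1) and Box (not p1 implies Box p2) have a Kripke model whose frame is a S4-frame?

1. Box (p2 and not p1) and Box (not p1 implies Box p2), w0
2. Box (p2 and not p1), w0
3. Box (not p1 implies Box p2), w0
4. p2 and not p1, w0
5. p2, w0
6. not p1, w0
7. not p1 implies Box p2, w0
8. Box p2, w0
Accessibility: w0Rw0

Satisfiable (open branch found)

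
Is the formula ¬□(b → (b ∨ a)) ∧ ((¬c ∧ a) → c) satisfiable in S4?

No, unsatisfiable

1. ¬□(b → (b ∨ a)) ∧ ((¬c ∧ a) → c), w0
2. ¬□(b → (b ∨ a)), w0   [∧-rule on 1]
3. (¬c ∧ a) → c, w0   [∧-rule on 1]
4. ¬(¬c ∧ a), w0   [→-rule on 3 (branches; this branch)]
5. ¬a, w0   [¬∧-rule on 4 (branches; this branch)]
6. ¬(b → (b ∨ a)), w1   [¬□-rule on 2: fresh world w1, w0Rw1]
7. b, w1   [¬→-rule on 6]
8. ¬(b ∨ a), w1   [¬→-rule on 6]
9. ¬b, w1   [¬∨-rule on 8]
10. ¬a, w1   [¬∨-rule on 8]
Accessibility: w0Rw0, w0Rw1, w1Rw1
Branch closes: b and ¬b both at w1.
Every branch closes; the branch above is one of them.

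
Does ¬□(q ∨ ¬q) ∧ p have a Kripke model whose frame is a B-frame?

1. ¬□(q ∨ ¬q) ∧ p, w0
2. ¬□(q ∨ ¬q), w0
3. p, w0
4. ¬(q ∨ ¬q), w1
5. ¬q, w1
6. q, w1
Accessibility: w0Rw0, w0Rw1, w1Rw0, w1Rw1
Branch closes: q and ¬q both at w1.
Every branch closes; the branch above is one of them.

Unsatisfiable (every branch closes)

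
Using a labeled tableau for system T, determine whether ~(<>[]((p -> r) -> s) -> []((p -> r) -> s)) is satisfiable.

1. ~(<>[]((p -> r) -> s) -> []((p -> r) -> s)), 0
2. <>[]((p -> r) -> s), 0   [~->-rule on 1]
3. ~[]((p -> r) -> s), 0   [~->-rule on 1]
4. []((p -> r) -> s), 1   [<>-rule on 2: fresh world 1, 0R1]
5. (p -> r) -> s, 1   [[]-rule on 4 via 1R1]
6. s, 1   [->-rule on 5 (branches; this branch)]
7. ~((p -> r) -> s), 2   [~[]-rule on 3: fresh world 2, 0R2]
8. p -> r, 2   [~->-rule on 7]
9. ~s, 2   [~->-rule on 7]
10. r, 2   [->-rule on 8 (branches; this branch)]
Accessibility: 0R0, 0R1, 0R2, 1R1, 2R2

Yes, satisfiable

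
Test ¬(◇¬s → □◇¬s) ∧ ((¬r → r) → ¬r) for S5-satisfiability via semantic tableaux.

1. ¬(◇¬s → □◇¬s) ∧ ((¬r → r) → ¬r), 0
2. ¬(◇¬s → □◇¬s), 0
3. (¬r → r) → ¬r, 0
4. ◇¬s, 0
5. ¬□◇¬s, 0
6. ¬(¬r → r), 0
7. ¬r, 0
8. ¬s, 1
9. ¬◇¬s, 2
10. s, 0
11. s, 1
Accessibility: 0R0, 0R1, 0R2, 1R0, 1R1, 1R2, 2R0, 2R1, 2R2
Branch closes: s and ¬s both at 1.
Every branch closes; the branch above is one of them.

Unsatisfiable (every branch closes)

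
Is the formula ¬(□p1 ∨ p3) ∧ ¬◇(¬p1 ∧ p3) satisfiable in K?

1. ¬(□p1 ∨ p3) ∧ ¬◇(¬p1 ∧ p3), 0
2. ¬(□p1 ∨ p3), 0   [∧-rule on 1]
3. ¬◇(¬p1 ∧ p3), 0   [∧-rule on 1]
4. ¬□p1, 0   [¬∨-rule on 2]
5. ¬p3, 0   [¬∨-rule on 2]
6. ¬p1, 1   [¬□-rule on 4: fresh world 1, 0R1]
7. ¬(¬p1 ∧ p3), 1   [¬◇-rule on 3 via 0R1]
8. ¬p3, 1   [¬∧-rule on 7 (branches; this branch)]
Accessibility: 0R1

Satisfiable (open branch found)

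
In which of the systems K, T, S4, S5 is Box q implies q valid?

T, S4, S5

T-tableau for the negation not (Box q implies q):
1. not (Box q implies q), 0
2. Box q, 0
3. not q, 0
4. q, 0
Accessibility: 0R0
Branch closes: q and not q both at 0.
Every branch closes (one shown): valid in T, hence also in S4, S5 (every theorem of T is a theorem of S4 and S5).
K-tableau for the negation not (Box q implies q):
1. not (Box q implies q), 0
2. Box q, 0
3. not q, 0
Complete open branch: countermodel on a K-frame, so not valid in K.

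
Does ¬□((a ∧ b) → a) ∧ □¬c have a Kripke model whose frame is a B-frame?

1. ¬□((a ∧ b) → a) ∧ □¬c, u
2. ¬□((a ∧ b) → a), u
3. □¬c, u
4. ¬c, u
5. ¬((a ∧ b) → a), v
6. a ∧ b, v
7. ¬a, v
8. a, v
9. b, v
Accessibility: uRu, uRv, vRu, vRv
Branch closes: a and ¬a both at v.
(One branch shown.) All branches close.

Unsatisfiable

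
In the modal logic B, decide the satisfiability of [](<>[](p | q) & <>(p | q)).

Satisfiable (open branch found)

1. [](<>[](p | q) & <>(p | q)), w0
2. <>[](p | q) & <>(p | q), w0
3. <>[](p | q), w0
4. <>(p | q), w0
5. [](p | q), w1
6. <>[](p | q) & <>(p | q), w1
7. <>[](p | q), w1
8. <>(p | q), w1
9. p | q, w0
10. p | q, w1
11. q, w0
12. q, w1
13. p | q, w2
14. <>[](p | q) & <>(p | q), w2
15. <>[](p | q), w2
16. <>(p | q), w2
17. q, w2
18. [](p | q), w3
19. p | q, w3
20. q, w3
21. p | q, w4
22. q, w4
23. [](p | q), w5
24. p | q, w5
25. q, w5
26. p | q, w6
27. q, w6
Accessibility: w0Rw0, w0Rw1, w0Rw2, w1Rw0, w1Rw1, w1Rw3, w1Rw4, w2Rw0, w2Rw2, w2Rw5, w2Rw6, w3Rw1, w3Rw3, w4Rw1, w4Rw4, w5Rw2, w5Rw5, w6Rw2, w6Rw6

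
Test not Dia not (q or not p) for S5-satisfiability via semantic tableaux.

Satisfiable

1. not Dia not (q or not p), u
2. q or not p, u   [neg-Dia-rule on 1 via uRu]
3. not p, u   [or-rule on 2 (branches; this branch)]
Accessibility: uRu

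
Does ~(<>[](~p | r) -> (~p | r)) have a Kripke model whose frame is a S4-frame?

1. ~(<>[](~p | r) -> (~p | r)), 0
2. <>[](~p | r), 0   [~->-rule on 1]
3. ~(~p | r), 0   [~->-rule on 1]
4. p, 0   [~|-rule on 3]
5. ~r, 0   [~|-rule on 3]
6. [](~p | r), 1   [<>-rule on 2: fresh world 1, 0R1]
7. ~p | r, 1   [[]-rule on 6 via 1R1]
8. r, 1   [|-rule on 7 (branches; this branch)]
Accessibility: 0R0, 0R1, 1R1

Satisfiable (open branch found)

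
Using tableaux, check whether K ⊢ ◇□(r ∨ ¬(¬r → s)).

Tableau for the negation ¬◇□(r ∨ ¬(¬r → s)):
1. ¬◇□(r ∨ ¬(¬r → s)), w0
The negation has an open branch (countermodel exists).

No, not valid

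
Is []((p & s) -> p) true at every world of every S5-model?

Valid in S5

Tableau for the negation ~[]((p & s) -> p):
1. ~[]((p & s) -> p), 0
2. ~((p & s) -> p), 1   [~[]-rule on 1: fresh world 1, 0R1]
3. p & s, 1   [~->-rule on 2]
4. ~p, 1   [~->-rule on 2]
5. p, 1   [&-rule on 3]
6. s, 1   [&-rule on 3]
Accessibility: 0R0, 0R1, 1R0, 1R1
Branch closes: p and ~p both at 1.
Every branch of the negation's tableau closes; the branch above is one of them.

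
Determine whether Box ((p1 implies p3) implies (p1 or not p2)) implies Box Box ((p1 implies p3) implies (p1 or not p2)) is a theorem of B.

Tableau for the negation not (Box ((p1 implies p3) implies (p1 or not p2)) implies Box Box ((p1 implies p3) implies (p1 or not p2))):
1. not (Box ((p1 implies p3) implies (p1 or not p2)) implies Box Box ((p1 implies p3) implies (p1 or not p2))), 0
2. Box ((p1 implies p3) implies (p1 or not p2)), 0   [neg-implies-rule on 1]
3. not Box Box ((p1 implies p3) implies (p1 or not p2)), 0   [neg-implies-rule on 1]
4. (p1 implies p3) implies (p1 or not p2), 0   [Box-rule on 2 via 0R0]
5. p1 or not p2, 0   [implies-rule on 4 (branches; this branch)]
6. not p2, 0   [or-rule on 5 (branches; this branch)]
7. not Box ((p1 implies p3) implies (p1 or not p2)), 1   [neg-Box-rule on 3: fresh world 1, 0R1]
8. (p1 implies p3) implies (p1 or not p2), 1   [Box-rule on 2 via 0R1]
9. p1 or not p2, 1   [implies-rule on 8 (branches; this branch)]
10. not p2, 1   [or-rule on 9 (branches; this branch)]
11. not ((p1 implies p3) implies (p1 or not p2)), 2   [neg-Box-rule on 7: fresh world 2, 1R2]
12. p1 implies p3, 2   [neg-implies-rule on 11]
13. not (p1 or not p2), 2   [neg-implies-rule on 11]
14. not p1, 2   [neg-or-rule on 13]
15. p2, 2   [neg-or-rule on 13]
16. p3, 2   [implies-rule on 12 (branches; this branch)]
Accessibility: 0R0, 0R1, 1R0, 1R1, 1R2, 2R1, 2R2
The negation has an open branch (countermodel exists).

No, not valid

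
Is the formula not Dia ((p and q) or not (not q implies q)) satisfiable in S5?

Satisfiable (open branch found)

1. not Dia ((p and q) or not (not q implies q)), 0
2. not ((p and q) or not (not q implies q)), 0   [neg-Dia-rule on 1 via 0R0]
3. not (p and q), 0   [neg-or-rule on 2]
4. not q implies q, 0   [neg-or-rule on 2]
5. not p, 0   [neg-and-rule on 3 (branches; this branch)]
6. q, 0   [implies-rule on 4 (branches; this branch)]
Accessibility: 0R0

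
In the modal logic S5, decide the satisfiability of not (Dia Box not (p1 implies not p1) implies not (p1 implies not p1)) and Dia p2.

Unsatisfiable (every branch closes)

1. not (Dia Box not (p1 implies not p1) implies not (p1 implies not p1)) and Dia p2, u
2. not (Dia Box not (p1 implies not p1) implies not (p1 implies not p1)), u   [and-rule on 1]
3. Dia p2, u   [and-rule on 1]
4. Dia Box not (p1 implies not p1), u   [neg-implies-rule on 2]
5. p1 implies not p1, u   [neg-implies-rule on 2]
6. not p1, u   [implies-rule on 5 (branches; this branch)]
7. p2, v   [Dia-rule on 3: fresh world v, uRv]
8. Box not (p1 implies not p1), w   [Dia-rule on 4: fresh world w, uRw]
9. not (p1 implies not p1), u   [Box-rule on 8 via wRu]
10. p1, u   [neg-implies-rule on 9]
Accessibility: uRu, uRv, uRw, vRu, vRv, vRw, wRu, wRv, wRw
Branch closes: p1 and not p1 both at u.
(One branch shown.) All branches close.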